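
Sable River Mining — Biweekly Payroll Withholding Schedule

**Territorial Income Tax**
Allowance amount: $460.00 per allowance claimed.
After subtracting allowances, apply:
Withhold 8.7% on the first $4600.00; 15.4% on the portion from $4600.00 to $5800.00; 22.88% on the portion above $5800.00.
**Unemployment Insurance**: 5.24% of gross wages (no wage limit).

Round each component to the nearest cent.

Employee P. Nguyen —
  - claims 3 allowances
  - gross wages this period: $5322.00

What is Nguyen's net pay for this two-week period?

Territorial Income Tax: taxable = $5322.00 − 3×$460.00 = $3942.00
  8.7% × $3942.00 = $342.95
Unemployment Insurance: 5.24% × $5322.00 = $278.87
Total withheld: $342.95 + $278.87 = $621.82
Net pay: $5322.00 − $621.82 = $4700.18

$4700.18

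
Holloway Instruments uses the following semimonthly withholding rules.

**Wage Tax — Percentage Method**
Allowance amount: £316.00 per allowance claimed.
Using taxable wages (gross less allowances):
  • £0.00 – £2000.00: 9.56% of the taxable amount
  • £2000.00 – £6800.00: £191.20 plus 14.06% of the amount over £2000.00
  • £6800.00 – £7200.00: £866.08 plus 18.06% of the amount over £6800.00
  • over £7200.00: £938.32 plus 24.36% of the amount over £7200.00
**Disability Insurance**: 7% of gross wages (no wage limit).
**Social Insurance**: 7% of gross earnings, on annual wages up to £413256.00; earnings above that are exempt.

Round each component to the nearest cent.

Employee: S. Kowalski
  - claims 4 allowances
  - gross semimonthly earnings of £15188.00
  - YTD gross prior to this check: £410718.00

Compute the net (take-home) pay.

£11370.89

Wage Tax: taxable = £15188.00 − 4×£316.00 = £13924.00
  £938.32 + 24.36% × (£13924.00 − £7200.00) = £938.32 + 24.36% × £6724.00 = £2576.29
Disability Insurance: 7% × £15188.00 = £1063.16
Social Insurance: cap £413256.00 − YTD £410718.00 = £2538.00 subject; 7% × £2538.00 = £177.66
Total withheld: £2576.29 + £1063.16 + £177.66 = £3817.11
Net pay: £15188.00 − £3817.11 = £11370.89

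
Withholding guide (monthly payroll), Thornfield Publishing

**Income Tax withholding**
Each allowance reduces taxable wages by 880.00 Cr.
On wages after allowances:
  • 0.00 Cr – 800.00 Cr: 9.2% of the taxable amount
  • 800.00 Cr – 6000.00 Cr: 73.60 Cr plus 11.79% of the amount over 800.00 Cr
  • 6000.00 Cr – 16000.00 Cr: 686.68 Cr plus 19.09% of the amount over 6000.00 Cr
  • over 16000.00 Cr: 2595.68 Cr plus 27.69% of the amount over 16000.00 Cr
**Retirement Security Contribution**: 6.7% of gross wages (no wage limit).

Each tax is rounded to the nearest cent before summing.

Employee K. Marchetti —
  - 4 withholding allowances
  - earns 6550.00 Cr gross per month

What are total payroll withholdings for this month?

Income Tax: taxable = 6550.00 Cr − 4×880.00 Cr = 3030.00 Cr
  73.60 Cr + 11.79% × (3030.00 Cr − 800.00 Cr) = 73.60 Cr + 11.79% × 2230.00 Cr = 336.52 Cr
Retirement Security Contribution: 6.7% × 6550.00 Cr = 438.85 Cr
Total: 336.52 Cr + 438.85 Cr = 775.37 Cr

775.37 Cr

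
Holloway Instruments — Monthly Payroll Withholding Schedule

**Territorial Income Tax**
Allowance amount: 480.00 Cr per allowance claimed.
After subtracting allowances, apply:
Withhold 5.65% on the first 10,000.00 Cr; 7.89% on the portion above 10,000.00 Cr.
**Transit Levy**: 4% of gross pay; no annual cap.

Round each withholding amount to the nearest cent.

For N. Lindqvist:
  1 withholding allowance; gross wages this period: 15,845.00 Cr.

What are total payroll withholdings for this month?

Territorial Income Tax: taxable = 15,845.00 Cr − 1×480.00 Cr = 15,365.00 Cr
  565.00 Cr + 7.89% × (15,365.00 Cr − 10,000.00 Cr) = 565.00 Cr + 7.89% × 5,365.00 Cr = 988.30 Cr
Transit Levy: 4% × 15,845.00 Cr = 633.80 Cr
Total: 988.30 Cr + 633.80 Cr = 1,622.10 Cr

1,622.10 Cr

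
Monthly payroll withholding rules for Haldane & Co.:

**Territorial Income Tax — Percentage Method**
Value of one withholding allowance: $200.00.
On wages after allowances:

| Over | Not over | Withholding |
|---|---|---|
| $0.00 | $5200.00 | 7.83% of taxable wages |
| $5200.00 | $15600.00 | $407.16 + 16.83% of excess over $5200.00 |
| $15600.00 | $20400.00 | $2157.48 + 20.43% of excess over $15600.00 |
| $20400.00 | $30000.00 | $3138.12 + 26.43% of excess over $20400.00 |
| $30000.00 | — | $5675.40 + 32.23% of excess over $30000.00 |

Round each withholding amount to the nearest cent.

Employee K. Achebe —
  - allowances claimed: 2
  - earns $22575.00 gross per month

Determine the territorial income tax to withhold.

$3607.25

Territorial Income Tax: taxable = $22575.00 − 2×$200.00 = $22175.00
  $3138.12 + 26.43% × ($22175.00 − $20400.00) = $3138.12 + 26.43% × $1775.00 = $3607.25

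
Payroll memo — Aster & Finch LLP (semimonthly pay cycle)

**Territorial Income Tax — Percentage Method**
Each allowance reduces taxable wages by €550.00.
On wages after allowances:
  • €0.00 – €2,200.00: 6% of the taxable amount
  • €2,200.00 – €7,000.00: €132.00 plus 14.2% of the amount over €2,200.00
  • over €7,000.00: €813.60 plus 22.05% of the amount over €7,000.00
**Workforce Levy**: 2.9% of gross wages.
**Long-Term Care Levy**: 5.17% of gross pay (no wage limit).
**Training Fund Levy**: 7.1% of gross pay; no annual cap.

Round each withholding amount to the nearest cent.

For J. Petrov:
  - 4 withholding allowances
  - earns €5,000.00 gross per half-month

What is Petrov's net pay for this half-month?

€4,024.30

Territorial Income Tax: taxable = €5,000.00 − 4×€550.00 = €2,800.00
  €132.00 + 14.2% × (€2,800.00 − €2,200.00) = €132.00 + 14.2% × €600.00 = €217.20
Workforce Levy: 2.9% × €5,000.00 = €145.00
Long-Term Care Levy: 5.17% × €5,000.00 = €258.50
Training Fund Levy: 7.1% × €5,000.00 = €355.00
Total withheld: €217.20 + €145.00 + €258.50 + €355.00 = €975.70
Net pay: €5,000.00 − €975.70 = €4,024.30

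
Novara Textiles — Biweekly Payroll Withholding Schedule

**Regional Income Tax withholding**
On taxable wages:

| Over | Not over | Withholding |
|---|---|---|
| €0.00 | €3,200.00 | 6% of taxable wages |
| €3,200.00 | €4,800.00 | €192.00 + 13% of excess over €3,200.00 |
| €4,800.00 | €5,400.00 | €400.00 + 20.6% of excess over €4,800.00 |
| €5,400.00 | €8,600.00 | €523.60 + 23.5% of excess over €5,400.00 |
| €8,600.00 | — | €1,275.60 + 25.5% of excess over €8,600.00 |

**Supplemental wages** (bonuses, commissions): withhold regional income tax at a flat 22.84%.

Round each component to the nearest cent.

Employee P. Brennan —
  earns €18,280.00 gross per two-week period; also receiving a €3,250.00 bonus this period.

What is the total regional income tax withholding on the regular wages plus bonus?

Regional Income Tax: taxable = €18,280.00
  €1,275.60 + 25.5% × (€18,280.00 − €8,600.00) = €1,275.60 + 25.5% × €9,680.00 = €3,744.00
Supplemental (22.84% flat on bonus): 22.84% × €3,250.00 = €742.30
Total regional income tax: €3,744.00 + €742.30 = €4,486.30

€4,486.30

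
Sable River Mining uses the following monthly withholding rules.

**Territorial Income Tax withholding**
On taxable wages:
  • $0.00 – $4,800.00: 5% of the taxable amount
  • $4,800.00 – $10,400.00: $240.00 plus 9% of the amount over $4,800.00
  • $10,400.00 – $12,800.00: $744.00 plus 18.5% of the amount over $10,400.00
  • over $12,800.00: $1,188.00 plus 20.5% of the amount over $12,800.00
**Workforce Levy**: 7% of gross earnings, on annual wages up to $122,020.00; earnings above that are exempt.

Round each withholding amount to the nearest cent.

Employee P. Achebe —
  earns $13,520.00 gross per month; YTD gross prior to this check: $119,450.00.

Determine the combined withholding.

$1,515.50

Territorial Income Tax: taxable = $13,520.00
  $1,188.00 + 20.5% × ($13,520.00 − $12,800.00) = $1,188.00 + 20.5% × $720.00 = $1,335.60
Workforce Levy: cap $122,020.00 − YTD $119,450.00 = $2,570.00 subject; 7% × $2,570.00 = $179.90
Total: $1,335.60 + $179.90 = $1,515.50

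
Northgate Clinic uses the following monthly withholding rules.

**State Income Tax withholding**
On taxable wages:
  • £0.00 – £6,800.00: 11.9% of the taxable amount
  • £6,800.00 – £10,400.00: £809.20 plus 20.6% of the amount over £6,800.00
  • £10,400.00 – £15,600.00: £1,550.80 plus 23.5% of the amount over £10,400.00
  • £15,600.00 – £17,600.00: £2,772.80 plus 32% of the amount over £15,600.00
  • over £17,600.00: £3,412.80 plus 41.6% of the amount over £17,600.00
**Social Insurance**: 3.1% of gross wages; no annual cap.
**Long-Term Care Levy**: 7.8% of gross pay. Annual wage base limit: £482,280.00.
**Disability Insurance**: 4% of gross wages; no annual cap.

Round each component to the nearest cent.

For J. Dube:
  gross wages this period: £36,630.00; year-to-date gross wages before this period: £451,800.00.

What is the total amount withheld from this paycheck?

State Income Tax: taxable = £36,630.00
  £3,412.80 + 41.6% × (£36,630.00 − £17,600.00) = £3,412.80 + 41.6% × £19,030.00 = £11,329.28
Social Insurance: 3.1% × £36,630.00 = £1,135.53
Long-Term Care Levy: cap £482,280.00 − YTD £451,800.00 = £30,480.00 subject; 7.8% × £30,480.00 = £2,377.44
Disability Insurance: 4% × £36,630.00 = £1,465.20
Total: £11,329.28 + £1,135.53 + £2,377.44 + £1,465.20 = £16,307.45

£16,307.45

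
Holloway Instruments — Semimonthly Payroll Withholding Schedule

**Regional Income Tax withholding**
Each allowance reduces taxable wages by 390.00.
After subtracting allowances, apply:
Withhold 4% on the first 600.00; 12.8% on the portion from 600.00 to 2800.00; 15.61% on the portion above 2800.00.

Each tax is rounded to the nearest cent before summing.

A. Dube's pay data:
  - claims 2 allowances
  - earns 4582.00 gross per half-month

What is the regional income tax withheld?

462.01

Regional Income Tax: taxable = 4582.00 − 2×390.00 = 3802.00
  305.60 + 15.61% × (3802.00 − 2800.00) = 305.60 + 15.61% × 1002.00 = 462.01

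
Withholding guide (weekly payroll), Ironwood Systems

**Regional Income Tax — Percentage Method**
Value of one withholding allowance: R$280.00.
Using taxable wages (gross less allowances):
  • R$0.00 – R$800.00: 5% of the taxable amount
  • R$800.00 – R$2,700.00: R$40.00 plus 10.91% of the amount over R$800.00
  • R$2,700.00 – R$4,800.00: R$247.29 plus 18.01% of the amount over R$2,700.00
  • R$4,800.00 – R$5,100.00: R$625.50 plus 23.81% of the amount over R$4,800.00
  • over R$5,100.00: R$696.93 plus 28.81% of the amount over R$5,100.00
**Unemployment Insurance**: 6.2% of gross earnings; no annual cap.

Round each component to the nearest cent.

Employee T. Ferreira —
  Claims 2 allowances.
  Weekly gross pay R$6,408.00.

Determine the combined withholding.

R$1,309.73

Regional Income Tax: taxable = R$6,408.00 − 2×R$280.00 = R$5,848.00
  R$696.93 + 28.81% × (R$5,848.00 − R$5,100.00) = R$696.93 + 28.81% × R$748.00 = R$912.43
Unemployment Insurance: 6.2% × R$6,408.00 = R$397.30
Total: R$912.43 + R$397.30 = R$1,309.73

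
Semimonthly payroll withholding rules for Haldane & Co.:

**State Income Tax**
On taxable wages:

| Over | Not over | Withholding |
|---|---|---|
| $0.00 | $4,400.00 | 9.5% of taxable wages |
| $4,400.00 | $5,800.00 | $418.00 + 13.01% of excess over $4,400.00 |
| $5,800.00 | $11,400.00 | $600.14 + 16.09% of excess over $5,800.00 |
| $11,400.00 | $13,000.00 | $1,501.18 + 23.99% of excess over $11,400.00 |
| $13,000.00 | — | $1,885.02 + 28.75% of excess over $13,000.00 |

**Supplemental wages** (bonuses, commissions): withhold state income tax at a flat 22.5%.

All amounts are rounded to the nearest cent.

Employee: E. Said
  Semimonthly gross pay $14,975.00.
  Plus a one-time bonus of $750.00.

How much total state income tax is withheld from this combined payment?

State Income Tax: taxable = $14,975.00
  $1,885.02 + 28.75% × ($14,975.00 − $13,000.00) = $1,885.02 + 28.75% × $1,975.00 = $2,452.83
Supplemental (22.5% flat on bonus): 22.5% × $750.00 = $168.75
Total state income tax: $2,452.83 + $168.75 = $2,621.58

$2,621.58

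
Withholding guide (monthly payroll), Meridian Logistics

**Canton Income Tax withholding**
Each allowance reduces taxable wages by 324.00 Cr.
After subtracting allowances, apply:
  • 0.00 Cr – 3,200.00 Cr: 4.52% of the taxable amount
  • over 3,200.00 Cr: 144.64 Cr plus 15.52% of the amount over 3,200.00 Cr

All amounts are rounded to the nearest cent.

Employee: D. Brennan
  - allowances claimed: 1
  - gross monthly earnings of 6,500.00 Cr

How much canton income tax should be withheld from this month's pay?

Canton Income Tax: taxable = 6,500.00 Cr − 1×324.00 Cr = 6,176.00 Cr
  144.64 Cr + 15.52% × (6,176.00 Cr − 3,200.00 Cr) = 144.64 Cr + 15.52% × 2,976.00 Cr = 606.52 Cr

606.52 Cr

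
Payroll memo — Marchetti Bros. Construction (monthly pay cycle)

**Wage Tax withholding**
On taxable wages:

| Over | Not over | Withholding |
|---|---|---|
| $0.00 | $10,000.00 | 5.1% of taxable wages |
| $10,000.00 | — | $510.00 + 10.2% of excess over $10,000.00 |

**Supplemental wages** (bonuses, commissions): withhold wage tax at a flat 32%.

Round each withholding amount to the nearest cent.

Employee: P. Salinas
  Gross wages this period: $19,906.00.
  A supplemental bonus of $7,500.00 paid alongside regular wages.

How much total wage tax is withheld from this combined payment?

$3,920.41

Wage Tax: taxable = $19,906.00
  $510.00 + 10.2% × ($19,906.00 − $10,000.00) = $510.00 + 10.2% × $9,906.00 = $1,520.41
Supplemental (32% flat on bonus): 32% × $7,500.00 = $2,400.00
Total wage tax: $1,520.41 + $2,400.00 = $3,920.41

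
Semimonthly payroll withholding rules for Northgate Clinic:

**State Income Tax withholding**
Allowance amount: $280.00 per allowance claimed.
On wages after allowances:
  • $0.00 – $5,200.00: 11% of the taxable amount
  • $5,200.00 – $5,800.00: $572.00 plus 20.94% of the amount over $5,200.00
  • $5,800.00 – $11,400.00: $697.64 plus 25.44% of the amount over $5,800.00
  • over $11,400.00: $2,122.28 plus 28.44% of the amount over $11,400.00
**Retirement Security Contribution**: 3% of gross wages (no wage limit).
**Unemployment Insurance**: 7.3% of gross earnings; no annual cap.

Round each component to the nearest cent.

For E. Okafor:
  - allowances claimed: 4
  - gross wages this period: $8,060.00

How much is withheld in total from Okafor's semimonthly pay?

State Income Tax: taxable = $8,060.00 − 4×$280.00 = $6,940.00
  $697.64 + 25.44% × ($6,940.00 − $5,800.00) = $697.64 + 25.44% × $1,140.00 = $987.66
Retirement Security Contribution: 3% × $8,060.00 = $241.80
Unemployment Insurance: 7.3% × $8,060.00 = $588.38
Total: $987.66 + $241.80 + $588.38 = $1,817.84

$1,817.84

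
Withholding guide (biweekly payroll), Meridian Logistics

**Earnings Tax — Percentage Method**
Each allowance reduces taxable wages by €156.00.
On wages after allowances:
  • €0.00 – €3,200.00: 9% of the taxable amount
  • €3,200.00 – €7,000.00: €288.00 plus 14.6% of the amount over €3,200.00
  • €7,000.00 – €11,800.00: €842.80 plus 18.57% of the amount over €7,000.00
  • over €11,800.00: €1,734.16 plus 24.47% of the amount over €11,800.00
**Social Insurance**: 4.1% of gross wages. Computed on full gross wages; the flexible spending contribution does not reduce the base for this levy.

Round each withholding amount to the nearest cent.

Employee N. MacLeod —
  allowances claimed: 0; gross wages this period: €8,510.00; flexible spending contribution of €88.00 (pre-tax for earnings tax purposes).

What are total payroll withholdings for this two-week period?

Earnings Tax: taxable = €8,510.00 − €88.00 = €8,422.00
  €842.80 + 18.57% × (€8,422.00 − €7,000.00) = €842.80 + 18.57% × €1,422.00 = €1,106.87
Social Insurance: 4.1% × €8,510.00 = €348.91
Total: €1,106.87 + €348.91 = €1,455.78

€1,455.78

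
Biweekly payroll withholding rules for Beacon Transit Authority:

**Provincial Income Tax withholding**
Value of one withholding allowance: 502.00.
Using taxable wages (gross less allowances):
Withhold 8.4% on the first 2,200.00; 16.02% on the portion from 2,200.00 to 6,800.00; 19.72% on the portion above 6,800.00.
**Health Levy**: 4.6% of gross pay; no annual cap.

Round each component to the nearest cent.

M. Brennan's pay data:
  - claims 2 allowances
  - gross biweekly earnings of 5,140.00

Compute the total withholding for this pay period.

Provincial Income Tax: taxable = 5,140.00 − 2×502.00 = 4,136.00
  184.80 + 16.02% × (4,136.00 − 2,200.00) = 184.80 + 16.02% × 1,936.00 = 494.95
Health Levy: 4.6% × 5,140.00 = 236.44
Total: 494.95 + 236.44 = 731.39

731.39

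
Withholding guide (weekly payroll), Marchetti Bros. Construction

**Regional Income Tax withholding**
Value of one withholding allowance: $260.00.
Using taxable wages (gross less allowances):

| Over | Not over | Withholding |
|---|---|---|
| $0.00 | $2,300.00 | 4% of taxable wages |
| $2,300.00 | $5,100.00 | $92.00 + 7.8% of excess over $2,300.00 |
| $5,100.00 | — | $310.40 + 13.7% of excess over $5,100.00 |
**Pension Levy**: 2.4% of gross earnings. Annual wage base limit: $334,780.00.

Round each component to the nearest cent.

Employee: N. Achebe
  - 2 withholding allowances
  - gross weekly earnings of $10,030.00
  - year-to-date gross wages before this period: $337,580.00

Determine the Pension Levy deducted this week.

$0.00

Pension Levy: YTD $337,580.00 ≥ cap $334,780.00 → $0.00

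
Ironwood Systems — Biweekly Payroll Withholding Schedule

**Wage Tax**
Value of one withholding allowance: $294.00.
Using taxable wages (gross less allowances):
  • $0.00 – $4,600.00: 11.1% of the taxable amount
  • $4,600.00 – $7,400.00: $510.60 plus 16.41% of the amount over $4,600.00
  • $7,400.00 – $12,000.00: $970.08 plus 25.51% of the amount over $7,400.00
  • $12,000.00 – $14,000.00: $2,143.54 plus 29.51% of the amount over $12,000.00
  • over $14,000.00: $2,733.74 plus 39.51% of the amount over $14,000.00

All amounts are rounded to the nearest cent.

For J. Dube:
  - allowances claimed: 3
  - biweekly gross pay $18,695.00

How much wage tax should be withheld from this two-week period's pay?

Wage Tax: taxable = $18,695.00 − 3×$294.00 = $17,813.00
  $2,733.74 + 39.51% × ($17,813.00 − $14,000.00) = $2,733.74 + 39.51% × $3,813.00 = $4,240.26

$4,240.26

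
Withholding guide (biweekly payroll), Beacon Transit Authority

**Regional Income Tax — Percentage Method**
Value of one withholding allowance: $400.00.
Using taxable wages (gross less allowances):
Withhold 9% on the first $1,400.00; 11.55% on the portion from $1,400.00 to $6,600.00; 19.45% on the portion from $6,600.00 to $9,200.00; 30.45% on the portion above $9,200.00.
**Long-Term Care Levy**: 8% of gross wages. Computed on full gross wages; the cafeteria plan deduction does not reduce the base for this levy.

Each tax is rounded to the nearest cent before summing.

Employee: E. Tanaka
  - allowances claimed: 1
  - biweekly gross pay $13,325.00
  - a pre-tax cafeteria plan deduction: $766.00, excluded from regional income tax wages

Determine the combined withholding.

$3,199.32

Regional Income Tax: taxable = $13,325.00 − $766.00 − 1×$400.00 = $12,159.00
  $1,232.30 + 30.45% × ($12,159.00 − $9,200.00) = $1,232.30 + 30.45% × $2,959.00 = $2,133.32
Long-Term Care Levy: 8% × $13,325.00 = $1,066.00
Total: $2,133.32 + $1,066.00 = $3,199.32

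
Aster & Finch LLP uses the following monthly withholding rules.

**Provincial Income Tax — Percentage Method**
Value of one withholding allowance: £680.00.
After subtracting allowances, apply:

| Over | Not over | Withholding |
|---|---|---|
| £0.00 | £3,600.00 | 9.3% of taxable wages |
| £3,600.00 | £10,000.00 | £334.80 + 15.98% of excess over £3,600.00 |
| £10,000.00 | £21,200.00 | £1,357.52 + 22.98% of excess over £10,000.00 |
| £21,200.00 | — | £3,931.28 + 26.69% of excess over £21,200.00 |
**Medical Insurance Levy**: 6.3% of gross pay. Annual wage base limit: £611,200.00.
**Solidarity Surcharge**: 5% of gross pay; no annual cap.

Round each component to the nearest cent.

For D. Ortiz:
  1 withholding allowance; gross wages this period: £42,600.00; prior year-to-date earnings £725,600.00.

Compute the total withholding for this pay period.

Provincial Income Tax: taxable = £42,600.00 − 1×£680.00 = £41,920.00
  £3,931.28 + 26.69% × (£41,920.00 − £21,200.00) = £3,931.28 + 26.69% × £20,720.00 = £9,461.45
Medical Insurance Levy: YTD £725,600.00 ≥ cap £611,200.00 → £0.00
Solidarity Surcharge: 5% × £42,600.00 = £2,130.00
Total: £9,461.45 + £0.00 + £2,130.00 = £11,591.45

£11,591.45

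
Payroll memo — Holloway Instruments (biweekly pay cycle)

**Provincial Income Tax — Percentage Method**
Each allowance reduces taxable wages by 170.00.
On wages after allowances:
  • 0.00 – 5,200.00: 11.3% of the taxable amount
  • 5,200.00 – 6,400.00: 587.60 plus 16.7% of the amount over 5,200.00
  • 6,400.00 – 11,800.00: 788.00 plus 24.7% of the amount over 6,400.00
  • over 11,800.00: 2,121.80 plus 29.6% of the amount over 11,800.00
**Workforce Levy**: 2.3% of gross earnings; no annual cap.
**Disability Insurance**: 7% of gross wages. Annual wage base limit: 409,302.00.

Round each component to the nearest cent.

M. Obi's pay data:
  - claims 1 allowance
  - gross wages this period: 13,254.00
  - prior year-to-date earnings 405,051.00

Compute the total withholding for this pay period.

3,104.27

Provincial Income Tax: taxable = 13,254.00 − 1×170.00 = 13,084.00
  2,121.80 + 29.6% × (13,084.00 − 11,800.00) = 2,121.80 + 29.6% × 1,284.00 = 2,501.86
Workforce Levy: 2.3% × 13,254.00 = 304.84
Disability Insurance: cap 409,302.00 − YTD 405,051.00 = 4,251.00 subject; 7% × 4,251.00 = 297.57
Total: 2,501.86 + 304.84 + 297.57 = 3,104.27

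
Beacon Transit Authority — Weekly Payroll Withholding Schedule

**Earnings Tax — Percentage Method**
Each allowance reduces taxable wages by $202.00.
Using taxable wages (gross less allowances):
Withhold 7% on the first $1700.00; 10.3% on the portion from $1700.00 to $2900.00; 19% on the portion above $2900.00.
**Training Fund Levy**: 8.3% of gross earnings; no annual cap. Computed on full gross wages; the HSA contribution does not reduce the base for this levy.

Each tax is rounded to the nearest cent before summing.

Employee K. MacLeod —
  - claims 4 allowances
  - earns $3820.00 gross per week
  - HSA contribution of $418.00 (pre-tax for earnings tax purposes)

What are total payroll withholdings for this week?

Earnings Tax: taxable = $3820.00 − $418.00 − 4×$202.00 = $2594.00
  $119.00 + 10.3% × ($2594.00 − $1700.00) = $119.00 + 10.3% × $894.00 = $211.08
Training Fund Levy: 8.3% × $3820.00 = $317.06
Total: $211.08 + $317.06 = $528.14

$528.14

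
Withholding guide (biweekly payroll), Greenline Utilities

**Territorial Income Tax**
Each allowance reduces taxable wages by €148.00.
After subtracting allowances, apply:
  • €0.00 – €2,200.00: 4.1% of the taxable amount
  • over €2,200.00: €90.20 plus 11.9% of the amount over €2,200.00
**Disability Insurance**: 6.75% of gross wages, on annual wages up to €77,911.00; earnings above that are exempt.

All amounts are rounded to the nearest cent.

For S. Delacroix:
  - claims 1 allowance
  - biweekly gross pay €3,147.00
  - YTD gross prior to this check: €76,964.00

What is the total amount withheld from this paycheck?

Territorial Income Tax: taxable = €3,147.00 − 1×€148.00 = €2,999.00
  €90.20 + 11.9% × (€2,999.00 − €2,200.00) = €90.20 + 11.9% × €799.00 = €185.28
Disability Insurance: cap €77,911.00 − YTD €76,964.00 = €947.00 subject; 6.75% × €947.00 = €63.92
Total: €185.28 + €63.92 = €249.20

€249.20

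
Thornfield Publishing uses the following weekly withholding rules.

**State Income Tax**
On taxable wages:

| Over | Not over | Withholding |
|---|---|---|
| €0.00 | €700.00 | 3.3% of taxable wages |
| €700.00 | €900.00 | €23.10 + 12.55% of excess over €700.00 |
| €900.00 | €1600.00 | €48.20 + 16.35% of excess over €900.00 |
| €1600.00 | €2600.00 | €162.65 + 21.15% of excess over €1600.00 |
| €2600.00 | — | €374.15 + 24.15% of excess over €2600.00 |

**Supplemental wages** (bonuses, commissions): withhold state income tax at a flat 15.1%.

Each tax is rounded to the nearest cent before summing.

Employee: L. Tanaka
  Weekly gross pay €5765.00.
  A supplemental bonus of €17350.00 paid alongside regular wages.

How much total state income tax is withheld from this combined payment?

€3758.35

State Income Tax: taxable = €5765.00
  €374.15 + 24.15% × (€5765.00 − €2600.00) = €374.15 + 24.15% × €3165.00 = €1138.50
Supplemental (15.1% flat on bonus): 15.1% × €17350.00 = €2619.85
Total state income tax: €1138.50 + €2619.85 = €3758.35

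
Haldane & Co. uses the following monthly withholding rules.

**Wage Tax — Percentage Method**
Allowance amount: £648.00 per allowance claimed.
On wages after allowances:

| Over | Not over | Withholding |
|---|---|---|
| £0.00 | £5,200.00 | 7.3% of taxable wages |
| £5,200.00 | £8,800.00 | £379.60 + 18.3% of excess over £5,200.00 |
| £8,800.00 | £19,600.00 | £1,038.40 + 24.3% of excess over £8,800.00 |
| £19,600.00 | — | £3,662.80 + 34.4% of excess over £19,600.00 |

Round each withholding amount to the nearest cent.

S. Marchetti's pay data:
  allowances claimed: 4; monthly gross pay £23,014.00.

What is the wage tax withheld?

Wage Tax: taxable = £23,014.00 − 4×£648.00 = £20,422.00
  £3,662.80 + 34.4% × (£20,422.00 − £19,600.00) = £3,662.80 + 34.4% × £822.00 = £3,945.57

£3,945.57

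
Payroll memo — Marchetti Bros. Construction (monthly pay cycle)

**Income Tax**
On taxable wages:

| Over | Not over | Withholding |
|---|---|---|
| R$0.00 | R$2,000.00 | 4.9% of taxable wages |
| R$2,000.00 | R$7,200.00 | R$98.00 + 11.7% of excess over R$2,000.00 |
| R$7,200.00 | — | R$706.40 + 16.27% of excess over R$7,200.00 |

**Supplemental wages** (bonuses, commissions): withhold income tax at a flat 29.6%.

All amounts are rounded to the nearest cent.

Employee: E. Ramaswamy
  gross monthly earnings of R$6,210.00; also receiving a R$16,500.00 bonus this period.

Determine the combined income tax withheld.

R$5,474.57

Income Tax: taxable = R$6,210.00
  R$98.00 + 11.7% × (R$6,210.00 − R$2,000.00) = R$98.00 + 11.7% × R$4,210.00 = R$590.57
Supplemental (29.6% flat on bonus): 29.6% × R$16,500.00 = R$4,884.00
Total income tax: R$590.57 + R$4,884.00 = R$5,474.57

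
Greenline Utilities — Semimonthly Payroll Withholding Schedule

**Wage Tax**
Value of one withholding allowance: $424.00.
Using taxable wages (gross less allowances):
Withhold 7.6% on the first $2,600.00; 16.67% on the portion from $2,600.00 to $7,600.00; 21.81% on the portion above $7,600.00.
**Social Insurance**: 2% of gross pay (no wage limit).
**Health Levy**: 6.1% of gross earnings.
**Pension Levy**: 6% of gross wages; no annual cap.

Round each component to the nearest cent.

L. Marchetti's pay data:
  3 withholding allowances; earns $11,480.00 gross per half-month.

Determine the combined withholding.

Wage Tax: taxable = $11,480.00 − 3×$424.00 = $10,208.00
  $1,031.10 + 21.81% × ($10,208.00 − $7,600.00) = $1,031.10 + 21.81% × $2,608.00 = $1,599.90
Social Insurance: 2% × $11,480.00 = $229.60
Health Levy: 6.1% × $11,480.00 = $700.28
Pension Levy: 6% × $11,480.00 = $688.80
Total: $1,599.90 + $229.60 + $700.28 + $688.80 = $3,218.58

$3,218.58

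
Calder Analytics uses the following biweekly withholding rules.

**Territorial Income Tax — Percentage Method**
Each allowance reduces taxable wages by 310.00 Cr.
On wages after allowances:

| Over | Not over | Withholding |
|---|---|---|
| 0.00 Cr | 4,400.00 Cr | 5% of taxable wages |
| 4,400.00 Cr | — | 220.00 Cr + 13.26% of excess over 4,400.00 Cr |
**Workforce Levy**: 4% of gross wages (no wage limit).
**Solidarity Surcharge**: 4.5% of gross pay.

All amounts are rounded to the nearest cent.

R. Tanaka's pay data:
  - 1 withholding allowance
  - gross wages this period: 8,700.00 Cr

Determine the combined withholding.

1,488.57 Cr

Territorial Income Tax: taxable = 8,700.00 Cr − 1×310.00 Cr = 8,390.00 Cr
  220.00 Cr + 13.26% × (8,390.00 Cr − 4,400.00 Cr) = 220.00 Cr + 13.26% × 3,990.00 Cr = 749.07 Cr
Workforce Levy: 4% × 8,700.00 Cr = 348.00 Cr
Solidarity Surcharge: 4.5% × 8,700.00 Cr = 391.50 Cr
Total: 749.07 Cr + 348.00 Cr + 391.50 Cr = 1,488.57 Cr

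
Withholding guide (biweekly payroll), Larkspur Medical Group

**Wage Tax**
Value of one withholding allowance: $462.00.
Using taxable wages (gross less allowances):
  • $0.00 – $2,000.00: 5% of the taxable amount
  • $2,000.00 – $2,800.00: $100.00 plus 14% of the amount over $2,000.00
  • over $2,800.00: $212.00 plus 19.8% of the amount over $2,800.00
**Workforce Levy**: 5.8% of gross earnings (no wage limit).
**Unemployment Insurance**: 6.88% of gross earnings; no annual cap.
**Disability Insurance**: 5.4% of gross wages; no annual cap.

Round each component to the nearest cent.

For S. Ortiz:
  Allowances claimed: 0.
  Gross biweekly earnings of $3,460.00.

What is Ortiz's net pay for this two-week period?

Wage Tax: taxable = $3,460.00
  $212.00 + 19.8% × ($3,460.00 − $2,800.00) = $212.00 + 19.8% × $660.00 = $342.68
Workforce Levy: 5.8% × $3,460.00 = $200.68
Unemployment Insurance: 6.88% × $3,460.00 = $238.05
Disability Insurance: 5.4% × $3,460.00 = $186.84
Total withheld: $342.68 + $200.68 + $238.05 + $186.84 = $968.25
Net pay: $3,460.00 − $968.25 = $2,491.75

$2,491.75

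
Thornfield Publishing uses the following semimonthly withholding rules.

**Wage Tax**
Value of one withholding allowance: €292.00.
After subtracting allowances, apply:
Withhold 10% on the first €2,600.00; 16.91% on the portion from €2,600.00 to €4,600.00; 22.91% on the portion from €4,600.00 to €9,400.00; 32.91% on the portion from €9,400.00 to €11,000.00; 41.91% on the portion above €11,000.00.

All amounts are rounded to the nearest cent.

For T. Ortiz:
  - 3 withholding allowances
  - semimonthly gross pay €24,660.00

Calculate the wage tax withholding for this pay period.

€7,582.21

Wage Tax: taxable = €24,660.00 − 3×€292.00 = €23,784.00
  €2,224.44 + 41.91% × (€23,784.00 − €11,000.00) = €2,224.44 + 41.91% × €12,784.00 = €7,582.21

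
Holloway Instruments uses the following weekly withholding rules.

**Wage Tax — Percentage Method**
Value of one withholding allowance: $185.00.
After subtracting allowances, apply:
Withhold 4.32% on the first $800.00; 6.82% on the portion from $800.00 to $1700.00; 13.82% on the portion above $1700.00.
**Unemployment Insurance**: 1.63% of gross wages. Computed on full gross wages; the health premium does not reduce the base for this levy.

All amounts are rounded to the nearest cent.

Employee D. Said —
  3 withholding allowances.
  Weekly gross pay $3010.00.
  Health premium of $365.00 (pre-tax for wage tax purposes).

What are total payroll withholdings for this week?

Wage Tax: taxable = $3010.00 − $365.00 − 3×$185.00 = $2090.00
  $95.94 + 13.82% × ($2090.00 − $1700.00) = $95.94 + 13.82% × $390.00 = $149.84
Unemployment Insurance: 1.63% × $3010.00 = $49.06
Total: $149.84 + $49.06 = $198.90

$198.90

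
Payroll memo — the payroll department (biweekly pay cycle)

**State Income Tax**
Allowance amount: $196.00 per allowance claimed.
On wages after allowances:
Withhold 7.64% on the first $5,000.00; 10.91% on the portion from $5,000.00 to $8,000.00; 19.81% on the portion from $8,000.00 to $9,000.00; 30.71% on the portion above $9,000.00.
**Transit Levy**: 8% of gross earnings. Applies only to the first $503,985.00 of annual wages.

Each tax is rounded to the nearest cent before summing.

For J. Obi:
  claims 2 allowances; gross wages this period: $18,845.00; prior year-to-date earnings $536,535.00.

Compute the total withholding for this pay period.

$3,810.42

State Income Tax: taxable = $18,845.00 − 2×$196.00 = $18,453.00
  $907.40 + 30.71% × ($18,453.00 − $9,000.00) = $907.40 + 30.71% × $9,453.00 = $3,810.42
Transit Levy: YTD $536,535.00 ≥ cap $503,985.00 → $0.00
Total: $3,810.42 + $0.00 = $3,810.42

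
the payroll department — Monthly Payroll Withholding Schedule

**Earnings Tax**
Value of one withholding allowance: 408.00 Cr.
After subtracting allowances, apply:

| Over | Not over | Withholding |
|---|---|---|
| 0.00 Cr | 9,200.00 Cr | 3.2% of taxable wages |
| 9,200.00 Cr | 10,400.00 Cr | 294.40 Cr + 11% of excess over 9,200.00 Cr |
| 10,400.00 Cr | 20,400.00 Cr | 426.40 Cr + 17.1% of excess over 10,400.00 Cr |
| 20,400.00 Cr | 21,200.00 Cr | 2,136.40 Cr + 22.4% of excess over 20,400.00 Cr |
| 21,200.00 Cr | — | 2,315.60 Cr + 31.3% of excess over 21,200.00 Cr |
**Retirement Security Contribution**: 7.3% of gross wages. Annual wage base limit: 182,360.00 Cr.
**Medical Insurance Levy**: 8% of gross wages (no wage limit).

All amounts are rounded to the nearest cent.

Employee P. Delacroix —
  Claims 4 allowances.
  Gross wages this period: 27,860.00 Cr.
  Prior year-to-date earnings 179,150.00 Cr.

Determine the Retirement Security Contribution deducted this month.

Retirement Security Contribution: cap 182,360.00 Cr − YTD 179,150.00 Cr = 3,210.00 Cr subject; 7.3% × 3,210.00 Cr = 234.33 Cr

234.33 Cr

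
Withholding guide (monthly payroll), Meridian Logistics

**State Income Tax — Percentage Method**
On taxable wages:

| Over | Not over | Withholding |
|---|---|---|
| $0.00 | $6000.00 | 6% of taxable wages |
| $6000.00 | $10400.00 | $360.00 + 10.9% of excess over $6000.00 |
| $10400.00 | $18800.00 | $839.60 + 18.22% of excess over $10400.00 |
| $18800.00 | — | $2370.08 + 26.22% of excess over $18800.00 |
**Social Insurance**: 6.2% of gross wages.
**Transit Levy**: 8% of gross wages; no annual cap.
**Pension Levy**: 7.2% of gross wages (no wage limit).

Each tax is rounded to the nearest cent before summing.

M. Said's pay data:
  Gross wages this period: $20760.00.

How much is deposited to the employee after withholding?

State Income Tax: taxable = $20760.00
  $2370.08 + 26.22% × ($20760.00 − $18800.00) = $2370.08 + 26.22% × $1960.00 = $2883.99
Social Insurance: 6.2% × $20760.00 = $1287.12
Transit Levy: 8% × $20760.00 = $1660.80
Pension Levy: 7.2% × $20760.00 = $1494.72
Total withheld: $2883.99 + $1287.12 + $1660.80 + $1494.72 = $7326.63
Net pay: $20760.00 − $7326.63 = $13433.37

$13433.37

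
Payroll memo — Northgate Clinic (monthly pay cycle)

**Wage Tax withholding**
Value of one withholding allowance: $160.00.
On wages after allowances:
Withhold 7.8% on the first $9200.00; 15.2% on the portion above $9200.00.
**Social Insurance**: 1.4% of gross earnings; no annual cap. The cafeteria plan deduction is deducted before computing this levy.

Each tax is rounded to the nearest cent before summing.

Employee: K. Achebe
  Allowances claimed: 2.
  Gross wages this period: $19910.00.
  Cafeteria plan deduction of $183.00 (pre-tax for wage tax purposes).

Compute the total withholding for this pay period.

Wage Tax: taxable = $19910.00 − $183.00 − 2×$160.00 = $19407.00
  $717.60 + 15.2% × ($19407.00 − $9200.00) = $717.60 + 15.2% × $10207.00 = $2269.06
Social Insurance: 1.4% × $19727.00 = $276.18
Total: $2269.06 + $276.18 = $2545.24

$2545.24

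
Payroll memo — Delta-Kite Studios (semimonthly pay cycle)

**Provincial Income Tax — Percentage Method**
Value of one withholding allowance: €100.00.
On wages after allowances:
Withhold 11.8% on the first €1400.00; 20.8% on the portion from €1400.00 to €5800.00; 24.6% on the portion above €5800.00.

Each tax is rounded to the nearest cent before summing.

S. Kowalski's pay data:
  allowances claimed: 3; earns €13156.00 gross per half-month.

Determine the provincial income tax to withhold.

Provincial Income Tax: taxable = €13156.00 − 3×€100.00 = €12856.00
  €1080.40 + 24.6% × (€12856.00 − €5800.00) = €1080.40 + 24.6% × €7056.00 = €2816.18

€2816.18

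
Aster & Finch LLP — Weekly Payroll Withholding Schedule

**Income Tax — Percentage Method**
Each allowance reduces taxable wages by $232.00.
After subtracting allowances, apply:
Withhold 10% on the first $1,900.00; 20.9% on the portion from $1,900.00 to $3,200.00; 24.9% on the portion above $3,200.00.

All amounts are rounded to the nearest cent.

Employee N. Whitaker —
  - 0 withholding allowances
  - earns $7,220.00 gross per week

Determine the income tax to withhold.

Income Tax: taxable = $7,220.00
  $461.70 + 24.9% × ($7,220.00 − $3,200.00) = $461.70 + 24.9% × $4,020.00 = $1,462.68

$1,462.68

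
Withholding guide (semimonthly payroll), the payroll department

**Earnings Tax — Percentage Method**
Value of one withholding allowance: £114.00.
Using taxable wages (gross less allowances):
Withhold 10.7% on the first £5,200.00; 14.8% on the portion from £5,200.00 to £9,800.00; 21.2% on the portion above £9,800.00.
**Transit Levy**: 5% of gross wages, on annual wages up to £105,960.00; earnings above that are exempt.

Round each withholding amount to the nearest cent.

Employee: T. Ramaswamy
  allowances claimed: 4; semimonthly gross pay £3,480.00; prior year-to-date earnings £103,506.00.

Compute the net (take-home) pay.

Earnings Tax: taxable = £3,480.00 − 4×£114.00 = £3,024.00
  10.7% × £3,024.00 = £323.57
Transit Levy: cap £105,960.00 − YTD £103,506.00 = £2,454.00 subject; 5% × £2,454.00 = £122.70
Total withheld: £323.57 + £122.70 = £446.27
Net pay: £3,480.00 − £446.27 = £3,033.73

£3,033.73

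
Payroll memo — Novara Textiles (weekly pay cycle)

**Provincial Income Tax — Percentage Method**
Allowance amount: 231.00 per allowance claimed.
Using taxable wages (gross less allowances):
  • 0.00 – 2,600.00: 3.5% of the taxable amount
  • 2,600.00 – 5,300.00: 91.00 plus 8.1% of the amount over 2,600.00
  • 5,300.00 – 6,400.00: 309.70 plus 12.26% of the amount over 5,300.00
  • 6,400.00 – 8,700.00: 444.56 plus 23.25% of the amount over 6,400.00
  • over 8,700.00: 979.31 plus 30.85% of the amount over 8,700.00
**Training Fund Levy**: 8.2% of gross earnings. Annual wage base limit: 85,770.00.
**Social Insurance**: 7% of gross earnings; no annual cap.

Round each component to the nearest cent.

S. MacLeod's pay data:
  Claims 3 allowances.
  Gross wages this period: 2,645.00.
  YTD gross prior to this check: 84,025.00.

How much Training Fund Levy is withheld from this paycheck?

Training Fund Levy: cap 85,770.00 − YTD 84,025.00 = 1,745.00 subject; 8.2% × 1,745.00 = 143.09

143.09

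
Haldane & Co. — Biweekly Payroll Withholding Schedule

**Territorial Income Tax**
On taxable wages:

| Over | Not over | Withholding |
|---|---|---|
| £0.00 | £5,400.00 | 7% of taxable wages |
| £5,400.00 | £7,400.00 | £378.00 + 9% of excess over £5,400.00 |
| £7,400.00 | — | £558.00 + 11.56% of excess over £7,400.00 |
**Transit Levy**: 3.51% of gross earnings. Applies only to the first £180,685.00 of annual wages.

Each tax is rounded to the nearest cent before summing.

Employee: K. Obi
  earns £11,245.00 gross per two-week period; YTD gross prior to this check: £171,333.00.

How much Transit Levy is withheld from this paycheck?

£328.26

Transit Levy: cap £180,685.00 − YTD £171,333.00 = £9,352.00 subject; 3.51% × £9,352.00 = £328.26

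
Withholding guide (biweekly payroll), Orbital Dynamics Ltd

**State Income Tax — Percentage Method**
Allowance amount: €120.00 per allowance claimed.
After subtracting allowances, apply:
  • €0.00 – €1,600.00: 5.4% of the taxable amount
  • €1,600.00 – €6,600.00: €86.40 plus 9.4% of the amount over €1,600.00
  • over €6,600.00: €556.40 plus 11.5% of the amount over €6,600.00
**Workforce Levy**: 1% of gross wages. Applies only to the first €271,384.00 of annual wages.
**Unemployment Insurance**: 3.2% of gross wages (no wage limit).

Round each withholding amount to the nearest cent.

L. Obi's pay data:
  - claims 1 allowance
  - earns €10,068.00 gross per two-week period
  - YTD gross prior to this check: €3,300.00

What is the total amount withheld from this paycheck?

€1,364.28

State Income Tax: taxable = €10,068.00 − 1×€120.00 = €9,948.00
  €556.40 + 11.5% × (€9,948.00 − €6,600.00) = €556.40 + 11.5% × €3,348.00 = €941.42
Workforce Levy: 1% × €10,068.00 = €100.68
Unemployment Insurance: 3.2% × €10,068.00 = €322.18
Total: €941.42 + €100.68 + €322.18 = €1,364.28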